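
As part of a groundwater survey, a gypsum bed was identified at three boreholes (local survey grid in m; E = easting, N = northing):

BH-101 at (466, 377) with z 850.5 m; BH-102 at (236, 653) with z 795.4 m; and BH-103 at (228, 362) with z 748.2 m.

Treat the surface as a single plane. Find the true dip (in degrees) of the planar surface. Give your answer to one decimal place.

24.1°

Two edge vectors: BH-101→BH-102 = (-230, 276, -55.1), BH-101→BH-103 = (-238, -15, -102.3).
Normal n = (BH-101→BH-102) × (BH-101→BH-103) = (-29061.3, -10415.2, 69138).
So ∂z/∂E = −n_x/n_z = 0.42034 and ∂z/∂N = −n_y/n_z = 0.15064.
Gradient magnitude |∇z| = √(a² + b²) = √(0.17668 + 0.02269) = 0.44652.
True dip = arctan(0.44652) = 24.1°, dipping toward WSW (azimuth ≈ 250°).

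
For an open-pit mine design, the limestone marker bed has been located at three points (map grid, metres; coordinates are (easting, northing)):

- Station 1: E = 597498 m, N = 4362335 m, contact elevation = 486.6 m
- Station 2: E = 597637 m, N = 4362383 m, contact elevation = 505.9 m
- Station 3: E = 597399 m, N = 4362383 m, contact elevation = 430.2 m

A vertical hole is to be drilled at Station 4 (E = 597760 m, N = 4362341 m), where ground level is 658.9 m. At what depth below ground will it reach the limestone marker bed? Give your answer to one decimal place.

Two edge vectors: Station 1→Station 2 = (139, 48, 19.3), Station 1→Station 3 = (-99, 48, -56.4).
Normal n = (Station 1→Station 2) × (Station 1→Station 3) = (-3633.6, 5928.9, 11424).
So ∂z/∂E = −n_x/n_z = 0.318067227 and ∂z/∂N = −n_y/n_z = −0.518986345.
Intercept c from Station 1: 486.6 − 190044.53 + 2263992.30 = 2074434.36.
At (597760, 4362341): z_contact = 190127.87 − 2263995.41 + 2074434.36 = 566.82 m.
Depth below ground = 658.9 − 566.82 = 92.1 m.

92.1 m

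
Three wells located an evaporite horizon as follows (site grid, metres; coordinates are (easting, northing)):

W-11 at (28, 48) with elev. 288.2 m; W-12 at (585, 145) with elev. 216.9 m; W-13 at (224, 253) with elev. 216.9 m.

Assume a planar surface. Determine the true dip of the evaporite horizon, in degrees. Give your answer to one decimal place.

Two edge vectors: W-11→W-12 = (557, 97, -71.3), W-11→W-13 = (196, 205, -71.3).
Normal n = (W-11→W-12) × (W-11→W-13) = (7700.4, 25739.3, 95173).
So ∂z/∂E = −n_x/n_z = −0.08091 and ∂z/∂N = −n_y/n_z = −0.27045.
Gradient magnitude |∇z| = √(a² + b²) = √(0.00655 + 0.07314) = 0.28229.
True dip = arctan(0.28229) = 15.8°, dipping toward NNE (azimuth ≈ 017°).

15.8°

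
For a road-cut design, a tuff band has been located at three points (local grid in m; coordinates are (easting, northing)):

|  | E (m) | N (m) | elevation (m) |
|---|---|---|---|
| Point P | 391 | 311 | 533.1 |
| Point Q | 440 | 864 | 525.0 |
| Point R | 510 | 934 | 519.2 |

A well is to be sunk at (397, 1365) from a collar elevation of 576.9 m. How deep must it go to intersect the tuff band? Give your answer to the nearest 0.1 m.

52.7 m

Let the plane be z = a·E + b·N + c.
Point Q−Point P: 49a + 553b = −8.1;  Point R−Point P: 119a + 623b = −13.9.
Solving gives a = −0.074841, b = −0.008016.
Then c = 533.1 − a·391 − b·311 = 564.86.
At (397, 1365): z_contact = −29.71 − 10.94 + 564.86 = 524.20 m.
Depth below ground = 576.9 − 524.20 = 52.7 m.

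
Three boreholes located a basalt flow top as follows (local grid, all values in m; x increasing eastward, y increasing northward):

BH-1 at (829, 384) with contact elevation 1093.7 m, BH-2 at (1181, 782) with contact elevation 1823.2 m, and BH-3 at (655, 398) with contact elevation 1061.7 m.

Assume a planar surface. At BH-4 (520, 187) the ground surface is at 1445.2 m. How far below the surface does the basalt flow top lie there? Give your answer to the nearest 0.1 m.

Two edge vectors: BH-1→BH-2 = (352, 398, 729.5), BH-1→BH-3 = (-174, 14, -32).
Normal n = (BH-1→BH-2) × (BH-1→BH-3) = (-22949, -115669, 74180).
So ∂z/∂x = −n_x/n_z = 0.309369 and ∂z/∂y = −n_y/n_z = 1.559302.
Intercept c from BH-1: 1093.7 − 256.47 − 598.77 = 238.46.
At (520, 187): z_contact = 160.87 + 291.59 + 238.46 = 690.92 m.
Depth below ground = 1445.2 − 690.92 = 754.3 m.

754.3 m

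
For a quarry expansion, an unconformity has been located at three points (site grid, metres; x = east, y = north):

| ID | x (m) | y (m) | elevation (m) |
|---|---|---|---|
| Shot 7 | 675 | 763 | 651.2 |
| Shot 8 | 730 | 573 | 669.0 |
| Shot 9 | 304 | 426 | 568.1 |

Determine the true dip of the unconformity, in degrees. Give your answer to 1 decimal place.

13.8°

Let the plane be z = a·x + b·y + c.
Shot 8−Shot 7: 55a − 190b = 17.8;  Shot 9−Shot 7: −371a − 337b = −83.1.
Solving gives a = 0.24474, b = −0.02284.
Gradient magnitude |∇z| = √(a² + b²) = √(0.05990 + 0.00052) = 0.24580.
True dip = arctan(0.24580) = 13.8°, dipping toward W (azimuth ≈ 275°).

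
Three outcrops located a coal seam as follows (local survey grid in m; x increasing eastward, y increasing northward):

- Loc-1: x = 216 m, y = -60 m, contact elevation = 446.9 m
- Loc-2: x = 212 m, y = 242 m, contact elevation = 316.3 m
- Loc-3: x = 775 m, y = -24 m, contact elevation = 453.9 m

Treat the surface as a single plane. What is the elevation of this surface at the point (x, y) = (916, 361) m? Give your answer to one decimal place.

Two edge vectors: Loc-1→Loc-2 = (-4, 302, -130.6), Loc-1→Loc-3 = (559, 36, 7).
Normal n = (Loc-1→Loc-2) × (Loc-1→Loc-3) = (6815.6, -72977.4, -168962).
So ∂z/∂x = −n_x/n_z = 0.04034 and ∂z/∂y = −n_y/n_z = −0.43192.
Intercept c from Loc-1: 446.9 − 8.71 − 25.91 = 412.27.
At (916, 361): z = 36.9 − 155.9 + 412.27 = 293.3 m.

293.3 m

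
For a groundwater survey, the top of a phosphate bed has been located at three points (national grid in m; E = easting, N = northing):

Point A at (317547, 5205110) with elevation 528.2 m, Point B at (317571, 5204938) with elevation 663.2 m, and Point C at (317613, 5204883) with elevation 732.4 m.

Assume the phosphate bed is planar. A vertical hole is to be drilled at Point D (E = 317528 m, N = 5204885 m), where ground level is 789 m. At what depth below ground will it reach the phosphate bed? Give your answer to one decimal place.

Let the plane be z = a·E + b·N + c.
Point B−Point A: 24a − 172b = 135;  Point C−Point A: 66a − 227b = 204.2.
Solving gives a = 0.758367209, b = −0.679065041.
Then c = 528.2 − a·317547 − b·5205110 = 3294319.20.
At (317528, 5204885): z_contact = 240802.82 − 3534455.44 + 3294319.20 = 666.58 m.
Depth below ground = 789 − 666.58 = 122.4 m.

122.4 m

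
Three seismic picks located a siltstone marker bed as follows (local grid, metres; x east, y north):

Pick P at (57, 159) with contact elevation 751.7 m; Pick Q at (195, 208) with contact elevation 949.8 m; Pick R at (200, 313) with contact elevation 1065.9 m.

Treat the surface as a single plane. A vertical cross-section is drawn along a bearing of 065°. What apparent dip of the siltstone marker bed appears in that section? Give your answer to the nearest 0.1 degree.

54.6°

Two edge vectors: Pick P→Pick Q = (138, 49, 198.1), Pick P→Pick R = (143, 154, 314.2).
Normal n = (Pick P→Pick Q) × (Pick P→Pick R) = (-15111.6, -15031.3, 14245).
So ∂z/∂x = −n_x/n_z = 1.06084 and ∂z/∂y = −n_y/n_z = 1.05520.
Unit vector along 065° is (sin 65°, cos 65°) = (0.9063, 0.4226).
Slope in that direction = a·(0.9063) + b·(0.4226) = 1.40739.
Apparent dip = arctan|1.40739| = 54.6° (true dip is 56.2°, so apparent ≤ true as expected).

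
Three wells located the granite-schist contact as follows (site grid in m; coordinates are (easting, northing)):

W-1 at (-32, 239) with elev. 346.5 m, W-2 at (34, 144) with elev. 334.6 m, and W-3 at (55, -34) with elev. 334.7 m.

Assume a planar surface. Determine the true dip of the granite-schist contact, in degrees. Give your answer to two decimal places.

12.39°

Two edge vectors: W-1→W-2 = (66, -95, -11.9), W-1→W-3 = (87, -273, -11.8).
Normal n = (W-1→W-2) × (W-1→W-3) = (-2127.7, -256.5, -9753).
So ∂z/∂E = −n_x/n_z = −0.21816 and ∂z/∂N = −n_y/n_z = −0.02630.
Gradient magnitude |∇z| = √(a² + b²) = √(0.04759 + 0.00069) = 0.21974.
True dip = arctan(0.21974) = 12.39°, dipping toward E (azimuth ≈ 083°).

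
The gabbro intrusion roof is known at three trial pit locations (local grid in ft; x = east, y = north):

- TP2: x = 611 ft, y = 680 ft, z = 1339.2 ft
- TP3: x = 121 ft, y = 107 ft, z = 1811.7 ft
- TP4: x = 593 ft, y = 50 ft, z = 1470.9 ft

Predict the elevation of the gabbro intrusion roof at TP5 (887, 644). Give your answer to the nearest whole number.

1140 ft

Let the plane be z = a·x + b·y + c.
TP3−TP2: −490a − 573b = 472.5;  TP4−TP2: −18a − 630b = 131.7.
Solving gives a = −0.74471, b = −0.18777.
Then c = 1339.2 − a·611 − b·680 = 1921.90.
At (887, 644): z = −660.6 − 120.9 + 1921.90 = 1140.4 ft.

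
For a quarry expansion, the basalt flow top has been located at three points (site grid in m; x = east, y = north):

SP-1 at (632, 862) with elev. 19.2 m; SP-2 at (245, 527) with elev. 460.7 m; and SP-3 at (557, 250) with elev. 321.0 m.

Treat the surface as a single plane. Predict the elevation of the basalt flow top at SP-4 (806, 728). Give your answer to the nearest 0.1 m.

Two edge vectors: SP-1→SP-2 = (-387, -335, 441.5), SP-1→SP-3 = (-75, -612, 301.8).
Normal n = (SP-1→SP-2) × (SP-1→SP-3) = (169095, 83684.1, 211719).
So ∂z/∂x = −n_x/n_z = −0.79868 and ∂z/∂y = −n_y/n_z = −0.39526.
Intercept c from SP-1: 19.2 + 504.76 + 340.71 = 864.68.
At (806, 728): z = −643.7 − 287.7 + 864.68 = -66.8 m.

-66.8 m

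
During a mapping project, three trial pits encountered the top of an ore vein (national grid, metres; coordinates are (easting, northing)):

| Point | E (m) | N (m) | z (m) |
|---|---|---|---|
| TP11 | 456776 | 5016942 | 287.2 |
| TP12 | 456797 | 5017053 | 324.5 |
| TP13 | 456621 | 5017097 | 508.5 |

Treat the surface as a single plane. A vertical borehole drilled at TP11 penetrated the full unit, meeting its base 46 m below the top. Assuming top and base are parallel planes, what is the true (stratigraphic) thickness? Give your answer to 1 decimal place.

31.7 m

Two edge vectors: TP11→TP12 = (21, 111, 37.3), TP11→TP13 = (-155, 155, 221.3).
Normal n = (TP11→TP12) × (TP11→TP13) = (18782.8, -10428.8, 20460).
So ∂z/∂E = −n_x/n_z = −0.91803 and ∂z/∂N = −n_y/n_z = 0.50972.
|∇z| = √(a²+b²) = 1.05004, so dip δ = arctan(1.05004) = 46.40°.
True thickness = vertical thickness × cos δ = 46 × cos 46.40° = 31.7 m.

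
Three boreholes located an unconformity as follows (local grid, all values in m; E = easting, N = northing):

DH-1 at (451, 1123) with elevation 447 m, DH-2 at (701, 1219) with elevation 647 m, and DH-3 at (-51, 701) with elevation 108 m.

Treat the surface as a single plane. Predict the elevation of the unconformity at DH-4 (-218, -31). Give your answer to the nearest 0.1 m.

156.8 m

Let the plane be z = a·E + b·N + c.
DH-2−DH-1: 250a + 96b = 200;  DH-3−DH-1: −502a − 422b = −339.
Solving gives a = 0.904865, b = −0.273086.
Then c = 447 − a·451 − b·1123 = 345.58.
At (-218, -31): z = −197.3 + 8.5 + 345.58 = 156.8 m.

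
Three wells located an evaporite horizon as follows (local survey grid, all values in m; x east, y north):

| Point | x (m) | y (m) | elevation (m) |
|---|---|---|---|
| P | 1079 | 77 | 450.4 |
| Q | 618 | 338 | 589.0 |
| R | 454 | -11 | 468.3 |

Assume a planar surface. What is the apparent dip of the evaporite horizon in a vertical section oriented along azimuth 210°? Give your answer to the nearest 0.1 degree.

16.3°

Let the plane be z = a·x + b·y + c.
Q−P: −461a + 261b = 138.6;  R−P: −625a − 88b = 17.9.
Solving gives a = −0.08281, b = 0.38476.
Unit vector along 210° is (sin 210°, cos 210°) = (-0.5000, -0.8660).
Slope in that direction = a·(-0.5000) + b·(-0.8660) = −0.29181.
Apparent dip = arctan|0.29181| = 16.3° (true dip is 21.5°, so apparent ≤ true as expected).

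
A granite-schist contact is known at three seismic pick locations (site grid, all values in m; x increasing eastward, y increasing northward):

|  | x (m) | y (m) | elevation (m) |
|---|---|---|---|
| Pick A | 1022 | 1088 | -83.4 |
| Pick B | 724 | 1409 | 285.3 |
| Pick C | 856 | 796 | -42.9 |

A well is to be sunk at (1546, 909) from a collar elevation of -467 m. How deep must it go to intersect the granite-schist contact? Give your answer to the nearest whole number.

130 m

Two edge vectors: Pick A→Pick B = (-298, 321, 368.7), Pick A→Pick C = (-166, -292, 40.5).
Normal n = (Pick A→Pick B) × (Pick A→Pick C) = (120660.9, -49135.2, 140302).
So ∂z/∂x = −n_x/n_z = −0.86001 and ∂z/∂y = −n_y/n_z = 0.35021.
Intercept c from Pick A: -83.4 + 878.93 − 381.03 = 414.50.
At (1546, 909): z_contact = −1329.6 + 318.3 + 414.50 = -596.7 m.
Depth below ground = -467 − (-596.7) = 130 m.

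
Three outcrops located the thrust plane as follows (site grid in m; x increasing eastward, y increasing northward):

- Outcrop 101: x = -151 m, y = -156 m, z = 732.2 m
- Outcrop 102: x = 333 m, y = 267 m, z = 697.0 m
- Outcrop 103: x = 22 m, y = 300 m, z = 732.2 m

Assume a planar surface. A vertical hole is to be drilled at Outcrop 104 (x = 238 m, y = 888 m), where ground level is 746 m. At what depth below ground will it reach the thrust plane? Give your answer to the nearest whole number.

13 m

Two edge vectors: Outcrop 101→Outcrop 102 = (484, 423, -35.2), Outcrop 101→Outcrop 103 = (173, 456, 0).
Normal n = (Outcrop 101→Outcrop 102) × (Outcrop 101→Outcrop 103) = (16051.2, -6089.6, 147525).
So ∂z/∂x = −n_x/n_z = −0.10880 and ∂z/∂y = −n_y/n_z = 0.04128.
Intercept c from Outcrop 101: 732.2 − 16.43 + 6.44 = 722.21.
At (238, 888): z_contact = −25.9 + 36.7 + 722.21 = 733.0 m.
Depth below ground = 746 − 733.0 = 13 m.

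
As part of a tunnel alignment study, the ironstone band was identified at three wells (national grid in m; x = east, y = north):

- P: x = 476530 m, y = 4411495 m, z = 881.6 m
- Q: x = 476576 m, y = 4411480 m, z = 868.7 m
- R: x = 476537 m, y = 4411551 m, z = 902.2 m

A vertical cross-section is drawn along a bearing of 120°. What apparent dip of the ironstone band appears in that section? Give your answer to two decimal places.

18.11°

Let the plane be z = a·x + b·y + c.
Q−P: 46a − 15b = −12.9;  R−P: 7a + 56b = 20.6.
Solving gives a = −0.15420, b = 0.38713.
Unit vector along 120° is (sin 120°, cos 120°) = (0.8660, -0.5000).
Slope in that direction = a·(0.8660) + b·(-0.5000) = −0.32710.
Apparent dip = arctan|0.32710| = 18.11° (true dip is 22.6°, so apparent ≤ true as expected).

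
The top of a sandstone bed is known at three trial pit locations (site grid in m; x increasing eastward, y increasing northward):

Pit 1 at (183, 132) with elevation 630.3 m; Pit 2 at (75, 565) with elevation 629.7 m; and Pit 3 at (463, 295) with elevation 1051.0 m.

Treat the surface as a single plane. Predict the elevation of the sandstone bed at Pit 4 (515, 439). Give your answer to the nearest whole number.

1166 m

Let the plane be z = a·x + b·y + c.
Pit 2−Pit 1: −108a + 433b = −0.6;  Pit 3−Pit 1: 280a + 163b = 420.7.
Solving gives a = 1.31270, b = 0.32603.
Then c = 630.3 − a·183 − b·132 = 347.04.
At (515, 439): z = 676.0 + 143.1 + 347.04 = 1166.2 m.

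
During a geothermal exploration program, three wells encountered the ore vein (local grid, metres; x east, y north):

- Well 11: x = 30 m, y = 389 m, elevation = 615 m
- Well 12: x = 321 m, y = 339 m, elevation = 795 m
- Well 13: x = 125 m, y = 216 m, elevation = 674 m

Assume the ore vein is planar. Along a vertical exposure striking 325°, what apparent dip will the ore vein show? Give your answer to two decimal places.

19.59°

Let the plane be z = a·x + b·y + c.
Well 12−Well 11: 291a − 50b = 180;  Well 13−Well 11: 95a − 173b = 59.
Solving gives a = 0.61830, b = −0.00151.
Unit vector along 325° is (sin 325°, cos 325°) = (-0.5736, 0.8192).
Slope in that direction = a·(-0.5736) + b·(0.8192) = −0.35588.
Apparent dip = arctan|0.35588| = 19.59° (true dip is 31.7°, so apparent ≤ true as expected).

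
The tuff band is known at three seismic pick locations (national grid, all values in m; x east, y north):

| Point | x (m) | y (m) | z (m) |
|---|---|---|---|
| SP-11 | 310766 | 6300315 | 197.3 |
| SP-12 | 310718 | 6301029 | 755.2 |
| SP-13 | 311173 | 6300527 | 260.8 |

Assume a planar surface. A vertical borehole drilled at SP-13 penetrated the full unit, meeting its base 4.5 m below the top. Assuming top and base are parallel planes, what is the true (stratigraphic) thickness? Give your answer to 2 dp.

3.51 m

Let the plane be z = a·x + b·y + c.
SP-12−SP-11: −48a + 714b = 557.9;  SP-13−SP-11: 407a + 212b = 63.5.
Solving gives a = −0.24249, b = 0.76507.
|∇z| = √(a²+b²) = 0.80258, so dip δ = arctan(0.80258) = 38.75°.
True thickness = vertical thickness × cos δ = 4.5 × cos 38.75° = 3.51 m.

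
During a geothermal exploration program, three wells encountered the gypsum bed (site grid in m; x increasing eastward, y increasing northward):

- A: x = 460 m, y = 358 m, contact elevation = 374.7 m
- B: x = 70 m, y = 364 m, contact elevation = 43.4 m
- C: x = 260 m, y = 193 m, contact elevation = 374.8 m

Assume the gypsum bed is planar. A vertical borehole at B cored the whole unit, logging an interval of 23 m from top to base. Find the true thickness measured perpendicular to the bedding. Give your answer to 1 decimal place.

Let the plane be z = a·x + b·y + c.
B−A: −390a + 6b = −331.3;  C−A: −200a − 165b = 0.1.
Solving gives a = 0.83393, b = −1.01143.
|∇z| = √(a²+b²) = 1.31088, so dip δ = arctan(1.31088) = 52.66°.
True thickness = vertical thickness × cos δ = 23 × cos 52.66° = 13.9 m.

13.9 m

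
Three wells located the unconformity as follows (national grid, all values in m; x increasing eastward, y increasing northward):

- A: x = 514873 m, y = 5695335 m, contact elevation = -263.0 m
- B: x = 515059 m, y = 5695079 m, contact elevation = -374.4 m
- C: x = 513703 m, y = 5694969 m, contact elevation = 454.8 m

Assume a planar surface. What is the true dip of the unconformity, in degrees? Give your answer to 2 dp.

31.42°

Two edge vectors: A→B = (186, -256, -111.4), A→C = (-1170, -366, 717.8).
Normal n = (A→B) × (A→C) = (-224529.2, -3172.8, -367596).
So ∂z/∂x = −n_x/n_z = −0.61080 and ∂z/∂y = −n_y/n_z = −0.00863.
Gradient magnitude |∇z| = √(a² + b²) = √(0.37308 + 0.00007) = 0.61087.
True dip = arctan(0.61087) = 31.42°, dipping toward E (azimuth ≈ 089°).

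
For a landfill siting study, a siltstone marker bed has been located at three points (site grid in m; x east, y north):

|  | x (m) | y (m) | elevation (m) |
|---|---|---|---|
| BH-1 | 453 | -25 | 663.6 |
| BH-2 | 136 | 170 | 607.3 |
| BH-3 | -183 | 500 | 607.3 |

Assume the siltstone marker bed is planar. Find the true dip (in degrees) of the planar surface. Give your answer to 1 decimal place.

Two edge vectors: BH-1→BH-2 = (-317, 195, -56.3), BH-1→BH-3 = (-636, 525, -56.3).
Normal n = (BH-1→BH-2) × (BH-1→BH-3) = (18579, 17959.7, -42405).
So ∂z/∂x = −n_x/n_z = 0.43813 and ∂z/∂y = −n_y/n_z = 0.42353.
Gradient magnitude |∇z| = √(a² + b²) = √(0.19196 + 0.17938) = 0.60937.
True dip = arctan(0.60937) = 31.4°, dipping toward SW (azimuth ≈ 226°).

31.4°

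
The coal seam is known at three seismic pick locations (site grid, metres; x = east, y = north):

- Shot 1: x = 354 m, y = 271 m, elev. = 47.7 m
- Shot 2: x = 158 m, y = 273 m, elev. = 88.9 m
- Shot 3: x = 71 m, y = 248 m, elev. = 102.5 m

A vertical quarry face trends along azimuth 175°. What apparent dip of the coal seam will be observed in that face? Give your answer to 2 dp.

Two edge vectors: Shot 1→Shot 2 = (-196, 2, 41.2), Shot 1→Shot 3 = (-283, -23, 54.8).
Normal n = (Shot 1→Shot 2) × (Shot 1→Shot 3) = (1057.2, -918.8, 5074).
So ∂z/∂x = −n_x/n_z = −0.20836 and ∂z/∂y = −n_y/n_z = 0.18108.
Unit vector along 175° is (sin 175°, cos 175°) = (0.0872, -0.9962).
Slope in that direction = a·(0.0872) + b·(-0.9962) = −0.19855.
Apparent dip = arctan|0.19855| = 11.23° (true dip is 15.4°, so apparent ≤ true as expected).

11.23°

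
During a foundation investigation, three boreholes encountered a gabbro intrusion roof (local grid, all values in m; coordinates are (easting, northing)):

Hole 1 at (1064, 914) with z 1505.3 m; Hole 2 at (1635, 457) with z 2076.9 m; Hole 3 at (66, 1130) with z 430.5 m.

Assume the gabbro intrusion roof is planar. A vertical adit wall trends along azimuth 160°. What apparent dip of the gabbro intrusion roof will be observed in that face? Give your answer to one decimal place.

Two edge vectors: Hole 1→Hole 2 = (571, -457, 571.6), Hole 1→Hole 3 = (-998, 216, -1074.8).
Normal n = (Hole 1→Hole 2) × (Hole 1→Hole 3) = (367718, 43254, -332750).
So ∂z/∂E = −n_x/n_z = 1.10509 and ∂z/∂N = −n_y/n_z = 0.12999.
Unit vector along 160° is (sin 160°, cos 160°) = (0.3420, -0.9397).
Slope in that direction = a·(0.3420) + b·(-0.9397) = 0.25581.
Apparent dip = arctan|0.25581| = 14.3° (true dip is 48.1°, so apparent ≤ true as expected).

14.3°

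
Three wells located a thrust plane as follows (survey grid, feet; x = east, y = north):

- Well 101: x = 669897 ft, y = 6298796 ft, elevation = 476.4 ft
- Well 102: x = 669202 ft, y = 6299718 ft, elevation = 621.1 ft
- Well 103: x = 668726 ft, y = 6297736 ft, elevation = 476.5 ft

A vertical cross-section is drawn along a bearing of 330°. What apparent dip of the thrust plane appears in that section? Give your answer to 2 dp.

Two edge vectors: Well 101→Well 102 = (-695, 922, 144.7), Well 101→Well 103 = (-1171, -1060, 0.1).
Normal n = (Well 101→Well 102) × (Well 101→Well 103) = (153474.2, -169374.2, 1816362).
So ∂z/∂x = −n_x/n_z = −0.08450 and ∂z/∂y = −n_y/n_z = 0.09325.
Unit vector along 330° is (sin 330°, cos 330°) = (-0.5000, 0.8660).
Slope in that direction = a·(-0.5000) + b·(0.8660) = 0.12300.
Apparent dip = arctan|0.12300| = 7.01° (true dip is 7.2°, so apparent ≤ true as expected).

7.01°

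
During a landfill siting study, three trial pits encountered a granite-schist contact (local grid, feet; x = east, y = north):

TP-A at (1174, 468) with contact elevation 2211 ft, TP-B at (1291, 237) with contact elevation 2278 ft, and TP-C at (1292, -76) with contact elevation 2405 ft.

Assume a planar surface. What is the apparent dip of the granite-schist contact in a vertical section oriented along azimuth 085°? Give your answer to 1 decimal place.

14.8°

Two edge vectors: TP-A→TP-B = (117, -231, 67), TP-A→TP-C = (118, -544, 194).
Normal n = (TP-A→TP-B) × (TP-A→TP-C) = (-8366, -14792, -36390).
So ∂z/∂x = −n_x/n_z = −0.22990 and ∂z/∂y = −n_y/n_z = −0.40649.
Unit vector along 085° is (sin 85°, cos 85°) = (0.9962, 0.0872).
Slope in that direction = a·(0.9962) + b·(0.0872) = −0.26445.
Apparent dip = arctan|0.26445| = 14.8° (true dip is 25.0°, so apparent ≤ true as expected).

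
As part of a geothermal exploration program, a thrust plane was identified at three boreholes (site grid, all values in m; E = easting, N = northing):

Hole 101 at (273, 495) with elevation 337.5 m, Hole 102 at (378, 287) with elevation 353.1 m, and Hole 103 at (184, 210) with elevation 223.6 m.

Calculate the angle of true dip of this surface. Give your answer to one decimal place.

Let the plane be z = a·E + b·N + c.
Hole 102−Hole 101: 105a − 208b = 15.6;  Hole 103−Hole 101: −89a − 285b = −113.9.
Solving gives a = 0.58090, b = 0.21824.
Gradient magnitude |∇z| = √(a² + b²) = √(0.33745 + 0.04763) = 0.62055.
True dip = arctan(0.62055) = 31.8°, dipping toward WSW (azimuth ≈ 249°).

31.8°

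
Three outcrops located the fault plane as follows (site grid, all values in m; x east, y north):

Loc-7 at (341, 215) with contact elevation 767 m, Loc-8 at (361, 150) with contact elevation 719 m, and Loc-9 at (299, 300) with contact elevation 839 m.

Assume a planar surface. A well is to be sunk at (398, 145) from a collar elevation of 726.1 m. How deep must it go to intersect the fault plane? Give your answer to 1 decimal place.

31.4 m

Let the plane be z = a·x + b·y + c.
Loc-8−Loc-7: 20a − 65b = −48;  Loc-9−Loc-7: −42a + 85b = 72.
Solving gives a = −0.58252, b = 0.55922.
Then c = 767 − a·341 − b·215 = 845.41.
At (398, 145): z_contact = −231.84 + 81.09 + 845.41 = 694.65 m.
Depth below ground = 726.1 − 694.65 = 31.4 m.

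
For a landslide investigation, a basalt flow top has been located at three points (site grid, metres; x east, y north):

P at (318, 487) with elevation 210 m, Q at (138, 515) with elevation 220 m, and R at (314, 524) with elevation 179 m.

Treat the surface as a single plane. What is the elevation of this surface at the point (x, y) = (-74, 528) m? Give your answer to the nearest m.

249 m

Let the plane be z = a·x + b·y + c.
Q−P: −180a + 28b = 10;  R−P: −4a + 37b = −31.
Solving gives a = −0.18907, b = −0.85828.
Then c = 210 − a·318 − b·487 = 688.10.
At (-74, 528): z = 14.0 − 453.2 + 688.10 = 248.9 m.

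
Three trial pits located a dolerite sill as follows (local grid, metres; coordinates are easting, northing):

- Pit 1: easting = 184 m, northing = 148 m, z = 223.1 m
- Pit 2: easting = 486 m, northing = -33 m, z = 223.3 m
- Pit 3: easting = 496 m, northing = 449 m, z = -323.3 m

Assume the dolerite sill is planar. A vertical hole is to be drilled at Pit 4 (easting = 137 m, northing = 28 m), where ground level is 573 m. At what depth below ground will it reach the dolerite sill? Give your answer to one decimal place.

184.0 m

Let the plane be z = a·easting + b·northing + c.
Pit 2−Pit 1: 302a − 181b = 0.2;  Pit 3−Pit 1: 312a + 301b = −546.4.
Solving gives a = −0.67066, b = −1.12011.
Then c = 223.1 − a·184 − b·148 = 512.28.
At (137, 28): z_contact = −91.88 − 31.36 + 512.28 = 389.03 m.
Depth below ground = 573 − 389.03 = 184.0 m.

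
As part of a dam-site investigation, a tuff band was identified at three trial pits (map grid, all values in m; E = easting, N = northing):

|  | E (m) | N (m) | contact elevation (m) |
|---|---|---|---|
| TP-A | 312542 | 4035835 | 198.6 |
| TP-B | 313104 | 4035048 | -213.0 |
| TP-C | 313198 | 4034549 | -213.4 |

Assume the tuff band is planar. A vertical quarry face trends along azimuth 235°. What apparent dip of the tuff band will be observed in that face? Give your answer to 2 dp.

42.63°

Two edge vectors: TP-A→TP-B = (562, -787, -411.6), TP-A→TP-C = (656, -1286, -412).
Normal n = (TP-A→TP-B) × (TP-A→TP-C) = (-205073.6, -38465.6, -206460).
So ∂z/∂E = −n_x/n_z = −0.99328 and ∂z/∂N = −n_y/n_z = −0.18631.
Unit vector along 235° is (sin 235°, cos 235°) = (-0.8192, -0.5736).
Slope in that direction = a·(-0.8192) + b·(-0.5736) = 0.92051.
Apparent dip = arctan|0.92051| = 42.63° (true dip is 45.3°, so apparent ≤ true as expected).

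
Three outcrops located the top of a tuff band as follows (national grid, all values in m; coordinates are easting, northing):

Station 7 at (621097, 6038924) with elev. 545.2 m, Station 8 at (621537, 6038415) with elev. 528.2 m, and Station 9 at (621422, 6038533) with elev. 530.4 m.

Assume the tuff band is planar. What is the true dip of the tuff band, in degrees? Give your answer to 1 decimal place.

11.3°

Let the plane be z = a·easting + b·northing + c.
Station 8−Station 7: 440a − 509b = −17;  Station 9−Station 7: 325a − 391b = −14.8.
Solving gives a = 0.13397, b = 0.14921.
Gradient magnitude |∇z| = √(a² + b²) = √(0.01795 + 0.02226) = 0.20052.
True dip = arctan(0.20052) = 11.3°, dipping toward SW (azimuth ≈ 222°).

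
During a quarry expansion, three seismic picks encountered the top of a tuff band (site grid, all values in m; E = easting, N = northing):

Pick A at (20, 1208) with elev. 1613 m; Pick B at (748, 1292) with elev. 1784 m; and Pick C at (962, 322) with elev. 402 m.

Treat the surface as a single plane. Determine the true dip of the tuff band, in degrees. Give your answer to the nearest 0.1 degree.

55.3°

Let the plane be z = a·E + b·N + c.
Pick B−Pick A: 728a + 84b = 171;  Pick C−Pick A: 942a − 886b = −1211.
Solving gives a = 0.06875, b = 1.43991.
Gradient magnitude |∇z| = √(a² + b²) = √(0.00473 + 2.07334) = 1.44155.
True dip = arctan(1.44155) = 55.3°, dipping toward S (azimuth ≈ 183°).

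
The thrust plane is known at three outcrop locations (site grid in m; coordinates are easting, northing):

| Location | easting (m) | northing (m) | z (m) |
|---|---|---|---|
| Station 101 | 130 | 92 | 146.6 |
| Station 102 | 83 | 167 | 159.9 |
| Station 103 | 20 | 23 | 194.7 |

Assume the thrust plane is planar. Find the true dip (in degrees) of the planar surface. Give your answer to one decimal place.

Let the plane be z = a·easting + b·northing + c.
Station 102−Station 101: −47a + 75b = 13.3;  Station 103−Station 101: −110a − 69b = 48.1.
Solving gives a = −0.39374, b = −0.06941.
Gradient magnitude |∇z| = √(a² + b²) = √(0.15503 + 0.00482) = 0.39981.
True dip = arctan(0.39981) = 21.8°, dipping toward E (azimuth ≈ 080°).

21.8°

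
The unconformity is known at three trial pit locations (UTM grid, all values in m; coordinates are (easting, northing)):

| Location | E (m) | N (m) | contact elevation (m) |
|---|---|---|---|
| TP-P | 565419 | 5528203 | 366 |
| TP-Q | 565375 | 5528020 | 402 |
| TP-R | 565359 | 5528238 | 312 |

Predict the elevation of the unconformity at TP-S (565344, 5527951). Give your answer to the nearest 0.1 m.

405.7 m

Let the plane be z = a·E + b·N + c.
TP-Q−TP-P: −44a − 183b = 36;  TP-R−TP-P: −60a + 35b = −54.
Solving gives a = 0.688658147, b = −0.362300319.
Then c = 366 − a·565419 − b·5528203 = 1613855.31.
At (565344, 5527951): z = 389328.8 − 2002778.4 + 1613855.31 = 405.7 m.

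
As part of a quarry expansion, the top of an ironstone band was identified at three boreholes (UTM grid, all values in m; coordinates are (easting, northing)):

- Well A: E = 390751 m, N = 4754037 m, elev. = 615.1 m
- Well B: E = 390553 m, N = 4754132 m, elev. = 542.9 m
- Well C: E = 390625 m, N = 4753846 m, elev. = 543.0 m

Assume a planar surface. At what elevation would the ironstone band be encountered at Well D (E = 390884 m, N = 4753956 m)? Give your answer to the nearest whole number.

662 m

Let the plane be z = a·E + b·N + c.
Well B−Well A: −198a + 95b = −72.2;  Well C−Well A: −126a − 191b = −72.1.
Solving gives a = 0.41455170, b = 0.10401302.
Then c = 615.1 − a·390751 − b·4754037 = −655853.11.
At (390884, 4753956): z = 162041.6 + 494473.3 − 655853.11 = 661.8 m.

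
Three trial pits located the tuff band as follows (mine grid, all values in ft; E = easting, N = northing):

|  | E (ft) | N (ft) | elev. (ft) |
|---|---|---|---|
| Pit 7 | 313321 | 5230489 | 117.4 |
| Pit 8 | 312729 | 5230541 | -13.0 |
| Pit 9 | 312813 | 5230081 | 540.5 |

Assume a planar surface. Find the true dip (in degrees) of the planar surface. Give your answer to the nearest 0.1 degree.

49.9°

Let the plane be z = a·E + b·N + c.
Pit 8−Pit 7: −592a + 52b = −130.4;  Pit 9−Pit 7: −508a − 408b = 423.1.
Solving gives a = 0.11645, b = −1.18200.
Gradient magnitude |∇z| = √(a² + b²) = √(0.01356 + 1.39712) = 1.18772.
True dip = arctan(1.18772) = 49.9°, dipping toward N (azimuth ≈ 354°).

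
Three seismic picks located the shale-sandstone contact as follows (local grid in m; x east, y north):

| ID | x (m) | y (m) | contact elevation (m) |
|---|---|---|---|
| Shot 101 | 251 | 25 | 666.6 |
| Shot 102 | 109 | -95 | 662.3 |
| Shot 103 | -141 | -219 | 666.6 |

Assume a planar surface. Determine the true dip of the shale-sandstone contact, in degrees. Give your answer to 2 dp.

Let the plane be z = a·x + b·y + c.
Shot 102−Shot 101: −142a − 120b = −4.3;  Shot 103−Shot 101: −392a − 244b = 0.
Solving gives a = −0.08467, b = 0.13602.
Gradient magnitude |∇z| = √(a² + b²) = √(0.00717 + 0.01850) = 0.16022.
True dip = arctan(0.16022) = 9.10°, dipping toward SSE (azimuth ≈ 148°).

9.10°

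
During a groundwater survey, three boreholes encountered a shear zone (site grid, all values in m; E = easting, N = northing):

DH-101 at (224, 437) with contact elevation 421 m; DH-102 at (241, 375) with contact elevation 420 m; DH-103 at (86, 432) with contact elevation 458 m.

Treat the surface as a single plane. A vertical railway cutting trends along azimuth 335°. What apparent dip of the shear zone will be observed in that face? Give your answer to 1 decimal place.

3.5°

Two edge vectors: DH-101→DH-102 = (17, -62, -1), DH-101→DH-103 = (-138, -5, 37).
Normal n = (DH-101→DH-102) × (DH-101→DH-103) = (-2299, -491, -8641).
So ∂z/∂E = −n_x/n_z = −0.26606 and ∂z/∂N = −n_y/n_z = −0.05682.
Unit vector along 335° is (sin 335°, cos 335°) = (-0.4226, 0.9063).
Slope in that direction = a·(-0.4226) + b·(0.9063) = 0.06094.
Apparent dip = arctan|0.06094| = 3.5° (true dip is 15.2°, so apparent ≤ true as expected).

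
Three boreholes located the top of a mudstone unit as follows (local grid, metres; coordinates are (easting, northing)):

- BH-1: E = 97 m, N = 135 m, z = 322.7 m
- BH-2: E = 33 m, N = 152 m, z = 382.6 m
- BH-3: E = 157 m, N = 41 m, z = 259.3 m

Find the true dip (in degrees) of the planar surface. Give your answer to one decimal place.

Two edge vectors: BH-1→BH-2 = (-64, 17, 59.9), BH-1→BH-3 = (60, -94, -63.4).
Normal n = (BH-1→BH-2) × (BH-1→BH-3) = (4552.8, -463.6, 4996).
So ∂z/∂E = −n_x/n_z = −0.91129 and ∂z/∂N = −n_y/n_z = 0.09279.
Gradient magnitude |∇z| = √(a² + b²) = √(0.83045 + 0.00861) = 0.91600.
True dip = arctan(0.91600) = 42.5°, dipping toward E (azimuth ≈ 096°).

42.5°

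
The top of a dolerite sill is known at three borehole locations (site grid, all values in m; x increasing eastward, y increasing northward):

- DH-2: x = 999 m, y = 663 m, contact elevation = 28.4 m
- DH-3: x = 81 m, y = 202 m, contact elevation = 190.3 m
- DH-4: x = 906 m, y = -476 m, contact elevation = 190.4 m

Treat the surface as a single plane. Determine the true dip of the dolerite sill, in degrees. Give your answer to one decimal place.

Two edge vectors: DH-2→DH-3 = (-918, -461, 161.9), DH-2→DH-4 = (-93, -1139, 162).
Normal n = (DH-2→DH-3) × (DH-2→DH-4) = (109722.1, 133659.3, 1002729).
So ∂z/∂x = −n_x/n_z = −0.10942 and ∂z/∂y = −n_y/n_z = −0.13330.
Gradient magnitude |∇z| = √(a² + b²) = √(0.01197 + 0.01777) = 0.17246.
True dip = arctan(0.17246) = 9.8°, dipping toward NE (azimuth ≈ 039°).

9.8°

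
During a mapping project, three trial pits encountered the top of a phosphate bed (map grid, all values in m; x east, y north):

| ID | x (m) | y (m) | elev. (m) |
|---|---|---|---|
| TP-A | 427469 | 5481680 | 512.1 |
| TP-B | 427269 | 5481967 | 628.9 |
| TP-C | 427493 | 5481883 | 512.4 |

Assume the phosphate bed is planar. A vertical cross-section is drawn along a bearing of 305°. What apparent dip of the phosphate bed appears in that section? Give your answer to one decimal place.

Two edge vectors: TP-A→TP-B = (-200, 287, 116.8), TP-A→TP-C = (24, 203, 0.3).
Normal n = (TP-A→TP-B) × (TP-A→TP-C) = (-23624.3, 2863.2, -47488).
So ∂z/∂x = −n_x/n_z = −0.49748 and ∂z/∂y = −n_y/n_z = 0.06029.
Unit vector along 305° is (sin 305°, cos 305°) = (-0.8192, 0.5736).
Slope in that direction = a·(-0.8192) + b·(0.5736) = 0.44209.
Apparent dip = arctan|0.44209| = 23.8° (true dip is 26.6°, so apparent ≤ true as expected).

23.8°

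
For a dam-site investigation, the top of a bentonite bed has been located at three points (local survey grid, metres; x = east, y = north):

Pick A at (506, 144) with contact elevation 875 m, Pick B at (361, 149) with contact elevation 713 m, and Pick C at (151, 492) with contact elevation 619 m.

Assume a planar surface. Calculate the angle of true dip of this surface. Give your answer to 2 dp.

50.35°

Two edge vectors: Pick A→Pick B = (-145, 5, -162), Pick A→Pick C = (-355, 348, -256).
Normal n = (Pick A→Pick B) × (Pick A→Pick C) = (55096, 20390, -48685).
So ∂z/∂x = −n_x/n_z = 1.13168 and ∂z/∂y = −n_y/n_z = 0.41881.
Gradient magnitude |∇z| = √(a² + b²) = √(1.28071 + 0.17541) = 1.20670.
True dip = arctan(1.20670) = 50.35°, dipping toward WSW (azimuth ≈ 250°).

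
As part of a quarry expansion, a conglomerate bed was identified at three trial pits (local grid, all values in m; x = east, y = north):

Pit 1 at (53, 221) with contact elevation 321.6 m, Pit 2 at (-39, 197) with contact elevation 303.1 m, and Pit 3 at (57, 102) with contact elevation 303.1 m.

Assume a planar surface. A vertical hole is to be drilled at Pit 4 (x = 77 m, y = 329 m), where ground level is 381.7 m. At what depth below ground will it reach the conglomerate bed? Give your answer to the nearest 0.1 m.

Two edge vectors: Pit 1→Pit 2 = (-92, -24, -18.5), Pit 1→Pit 3 = (4, -119, -18.5).
Normal n = (Pit 1→Pit 2) × (Pit 1→Pit 3) = (-1757.5, -1776, 11044).
So ∂z/∂x = −n_x/n_z = 0.15914 and ∂z/∂y = −n_y/n_z = 0.16081.
Intercept c from Pit 1: 321.6 − 8.43 − 35.54 = 277.63.
At (77, 329): z_contact = 12.25 + 52.91 + 277.63 = 342.79 m.
Depth below ground = 381.7 − 342.79 = 38.9 m.

38.9 m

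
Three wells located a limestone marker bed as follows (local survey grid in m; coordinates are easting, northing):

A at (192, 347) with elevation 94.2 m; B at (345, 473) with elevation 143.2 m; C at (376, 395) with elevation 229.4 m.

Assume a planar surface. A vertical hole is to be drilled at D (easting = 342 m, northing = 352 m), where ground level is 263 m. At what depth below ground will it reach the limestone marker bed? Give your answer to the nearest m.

Let the plane be z = a·easting + b·northing + c.
B−A: 153a + 126b = 49;  C−A: 184a + 48b = 135.2.
Solving gives a = 0.92697, b = −0.73672.
Then c = 94.2 − a·192 − b·347 = 171.86.
At (342, 352): z_contact = 317.0 − 259.3 + 171.86 = 229.6 m.
Depth below ground = 263 − 229.6 = 33 m.

33 m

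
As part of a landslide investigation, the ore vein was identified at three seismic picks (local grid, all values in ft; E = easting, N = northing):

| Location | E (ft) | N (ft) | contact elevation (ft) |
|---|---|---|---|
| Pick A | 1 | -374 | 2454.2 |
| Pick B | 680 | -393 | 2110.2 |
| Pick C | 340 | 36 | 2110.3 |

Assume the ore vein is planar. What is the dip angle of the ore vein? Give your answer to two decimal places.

Let the plane be z = a·E + b·N + c.
Pick B−Pick A: 679a − 19b = −344;  Pick C−Pick A: 339a + 410b = −343.9.
Solving gives a = −0.51811, b = −0.41039.
Gradient magnitude |∇z| = √(a² + b²) = √(0.26844 + 0.16842) = 0.66095.
True dip = arctan(0.66095) = 33.46°, dipping toward NE (azimuth ≈ 052°).

33.46°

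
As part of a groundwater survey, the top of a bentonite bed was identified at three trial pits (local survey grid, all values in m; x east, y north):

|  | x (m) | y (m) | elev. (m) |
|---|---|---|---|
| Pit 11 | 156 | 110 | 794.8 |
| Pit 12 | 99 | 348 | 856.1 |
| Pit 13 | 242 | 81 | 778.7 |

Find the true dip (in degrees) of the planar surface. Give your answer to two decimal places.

14.35°

Two edge vectors: Pit 11→Pit 12 = (-57, 238, 61.3), Pit 11→Pit 13 = (86, -29, -16.1).
Normal n = (Pit 11→Pit 12) × (Pit 11→Pit 13) = (-2054.1, 4354.1, -18815).
So ∂z/∂x = −n_x/n_z = −0.10917 and ∂z/∂y = −n_y/n_z = 0.23142.
Gradient magnitude |∇z| = √(a² + b²) = √(0.01192 + 0.05355) = 0.25588.
True dip = arctan(0.25588) = 14.35°, dipping toward SSE (azimuth ≈ 155°).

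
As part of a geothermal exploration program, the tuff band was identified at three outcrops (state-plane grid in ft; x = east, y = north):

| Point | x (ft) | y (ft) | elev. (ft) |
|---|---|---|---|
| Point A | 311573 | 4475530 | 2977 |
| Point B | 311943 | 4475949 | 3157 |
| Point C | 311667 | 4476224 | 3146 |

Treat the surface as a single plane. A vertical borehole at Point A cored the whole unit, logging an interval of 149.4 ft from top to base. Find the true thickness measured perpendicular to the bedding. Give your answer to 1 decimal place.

142.1 ft

Two edge vectors: Point A→Point B = (370, 419, 180), Point A→Point C = (94, 694, 169).
Normal n = (Point A→Point B) × (Point A→Point C) = (-54109, -45610, 217394).
So ∂z/∂x = −n_x/n_z = 0.24890 and ∂z/∂y = −n_y/n_z = 0.20980.
|∇z| = √(a²+b²) = 0.32553, so dip δ = arctan(0.32553) = 18.03°.
True thickness = vertical thickness × cos δ = 149.4 × cos 18.03° = 142.1 ft.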